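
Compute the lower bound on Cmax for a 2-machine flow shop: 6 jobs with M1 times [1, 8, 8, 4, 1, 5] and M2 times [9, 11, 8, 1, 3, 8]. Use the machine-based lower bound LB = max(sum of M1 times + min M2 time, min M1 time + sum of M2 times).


LB1 = sum(M1 times) + min(M2 times) = 27 + 1 = 28
LB2 = min(M1 times) + sum(M2 times) = 1 + 40 = 41
Lower bound = max(LB1, LB2) = max(28, 41) = 41

41


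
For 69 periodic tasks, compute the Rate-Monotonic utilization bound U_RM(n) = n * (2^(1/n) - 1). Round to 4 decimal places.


Compute 2^(1/69) = 1.0100962378
Subtract 1: 1.0100962378 - 1 = 0.0100962378
Multiply by n: 69 * 0.0100962378 = 0.6966404082
Round to 4 dp: 0.6966

0.6966


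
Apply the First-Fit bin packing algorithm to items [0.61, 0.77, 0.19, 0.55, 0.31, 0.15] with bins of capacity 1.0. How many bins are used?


Place items sequentially using First-Fit:
  Item 0.61 -> new Bin 1
  Item 0.77 -> new Bin 2
  Item 0.19 -> Bin 1 (now 0.8)
  Item 0.55 -> new Bin 3
  Item 0.31 -> Bin 3 (now 0.86)
  Item 0.15 -> Bin 1 (now 0.95)
Total bins used = 3

3


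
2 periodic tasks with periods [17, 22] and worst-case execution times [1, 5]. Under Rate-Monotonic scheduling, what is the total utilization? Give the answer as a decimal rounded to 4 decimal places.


Compute individual utilizations (exact fractions):
  Task 1: C/T = 1/17 (approx. 0.0588)
  Task 2: C/T = 5/22 (approx. 0.2273)
Total utilization U = 1/17 + 5/22 = 107/374
Rounded to 4 decimal places: U = 0.2861
RM (Liu & Layland) bound for 2 tasks = 0.828427; compare with U = 107/374 (approx. 0.286096)
U <= bound, so schedulable by RM sufficient condition.

0.2861


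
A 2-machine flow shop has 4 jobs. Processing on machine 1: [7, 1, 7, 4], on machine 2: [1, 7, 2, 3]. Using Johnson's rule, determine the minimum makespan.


Apply Johnson's rule:
  Group 1 (a <= b): [(2, 1, 7)]
  Group 2 (a > b): [(4, 4, 3), (3, 7, 2), (1, 7, 1)]
Optimal job order: [2, 4, 3, 1]
Schedule:
  Job 2: M1 done at 1, M2 done at 8
  Job 4: M1 done at 5, M2 done at 11
  Job 3: M1 done at 12, M2 done at 14
  Job 1: M1 done at 19, M2 done at 20
Makespan = 20

20


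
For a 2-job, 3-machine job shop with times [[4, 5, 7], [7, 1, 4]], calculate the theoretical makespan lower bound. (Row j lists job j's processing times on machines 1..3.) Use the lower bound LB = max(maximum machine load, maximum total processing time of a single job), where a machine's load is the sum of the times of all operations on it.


Machine loads:
  Machine 1: 4 + 7 = 11
  Machine 2: 5 + 1 = 6
  Machine 3: 7 + 4 = 11
Max machine load = 11
Job totals:
  Job 1: 16
  Job 2: 12
Max job total = 16
Lower bound = max(11, 16) = 16

16


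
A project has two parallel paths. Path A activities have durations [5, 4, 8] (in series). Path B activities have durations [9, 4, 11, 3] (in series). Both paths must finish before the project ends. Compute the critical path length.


Path A total = 5 + 4 + 8 = 17
Path B total = 9 + 4 + 11 + 3 = 27
Critical path = longest path = max(17, 27) = 27

27


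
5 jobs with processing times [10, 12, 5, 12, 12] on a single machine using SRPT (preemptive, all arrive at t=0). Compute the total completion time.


Since all jobs arrive at t=0, SRPT equals SPT ordering.
SPT order: [5, 10, 12, 12, 12]
Completion times:
  Job 1: p=5, C=5
  Job 2: p=10, C=15
  Job 3: p=12, C=27
  Job 4: p=12, C=39
  Job 5: p=12, C=51
Total completion time = 5 + 15 + 27 + 39 + 51 = 137

137


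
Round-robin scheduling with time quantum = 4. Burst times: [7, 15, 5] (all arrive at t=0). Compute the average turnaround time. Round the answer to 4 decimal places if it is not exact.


Time quantum = 4
Execution trace:
  J1 runs 4 units, time = 4
  J2 runs 4 units, time = 8
  J3 runs 4 units, time = 12
  J1 runs 3 units, time = 15
  J2 runs 4 units, time = 19
  J3 runs 1 units, time = 20
  J2 runs 4 units, time = 24
  J2 runs 3 units, time = 27
Finish times: [15, 27, 20]
Average turnaround = 62/3 = 20.6667

20.6667


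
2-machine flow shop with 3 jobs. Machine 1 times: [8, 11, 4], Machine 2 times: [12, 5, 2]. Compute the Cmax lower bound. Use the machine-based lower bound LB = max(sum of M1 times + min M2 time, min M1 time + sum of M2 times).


LB1 = sum(M1 times) + min(M2 times) = 23 + 2 = 25
LB2 = min(M1 times) + sum(M2 times) = 4 + 19 = 23
Lower bound = max(LB1, LB2) = max(25, 23) = 25

25


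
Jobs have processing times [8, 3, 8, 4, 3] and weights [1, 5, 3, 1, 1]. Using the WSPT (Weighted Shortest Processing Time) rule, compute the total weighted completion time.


Compute p/w ratios and sort ascending (WSPT): [(3, 5), (8, 3), (3, 1), (4, 1), (8, 1)]
Compute weighted completion times:
  Job (p=3,w=5): C=3, w*C=5*3=15
  Job (p=8,w=3): C=11, w*C=3*11=33
  Job (p=3,w=1): C=14, w*C=1*14=14
  Job (p=4,w=1): C=18, w*C=1*18=18
  Job (p=8,w=1): C=26, w*C=1*26=26
Total weighted completion time = 106

106


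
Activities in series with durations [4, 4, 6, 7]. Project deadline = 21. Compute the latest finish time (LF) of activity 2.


LF(activity 2) = deadline - sum of successor durations
Successors: activities 3 through 4 with durations [6, 7]
Sum of successor durations = 13
LF = 21 - 13 = 8

8


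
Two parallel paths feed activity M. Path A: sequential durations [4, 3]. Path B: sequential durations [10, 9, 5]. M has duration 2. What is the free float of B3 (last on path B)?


ES(B3) = sum of predecessors on chain B = 19
EF(B3) = ES + duration = 19 + 5 = 24
Successor of B3 is M. ES(M) = max(sum(A), sum(B)) = max(7, 24) = 24
Free float = ES(successor) - EF(current) = 24 - 24 = 0

0


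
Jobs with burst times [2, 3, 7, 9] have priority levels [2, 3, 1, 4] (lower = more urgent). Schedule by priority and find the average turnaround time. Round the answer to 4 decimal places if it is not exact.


Sort by priority (ascending = highest first):
Order: [(1, 7), (2, 2), (3, 3), (4, 9)]
Completion times:
  Priority 1, burst=7, C=7
  Priority 2, burst=2, C=9
  Priority 3, burst=3, C=12
  Priority 4, burst=9, C=21
Average turnaround = 49/4 = 12.25

12.25


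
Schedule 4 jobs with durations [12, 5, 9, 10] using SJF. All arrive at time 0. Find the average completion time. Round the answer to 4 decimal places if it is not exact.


SJF order (ascending): [5, 9, 10, 12]
Completion times:
  Job 1: burst=5, C=5
  Job 2: burst=9, C=14
  Job 3: burst=10, C=24
  Job 4: burst=12, C=36
Average completion = 79/4 = 19.75

19.75


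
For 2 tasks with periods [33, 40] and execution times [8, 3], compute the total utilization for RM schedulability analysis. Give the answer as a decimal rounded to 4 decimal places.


Compute individual utilizations (exact fractions):
  Task 1: C/T = 8/33 (approx. 0.2424)
  Task 2: C/T = 3/40 (approx. 0.075)
Total utilization U = 8/33 + 3/40 = 419/1320
Rounded to 4 decimal places: U = 0.3174
RM (Liu & Layland) bound for 2 tasks = 0.828427; compare with U = 419/1320 (approx. 0.317424)
U <= bound, so schedulable by RM sufficient condition.

0.3174


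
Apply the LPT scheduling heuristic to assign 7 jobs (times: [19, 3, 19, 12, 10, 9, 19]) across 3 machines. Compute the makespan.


Sort jobs in decreasing order (LPT): [19, 19, 19, 12, 10, 9, 3]
Assign each job to the least loaded machine:
  Machine 1: jobs [19, 12], load = 31
  Machine 2: jobs [19, 10], load = 29
  Machine 3: jobs [19, 9, 3], load = 31
Makespan = max load = 31

31


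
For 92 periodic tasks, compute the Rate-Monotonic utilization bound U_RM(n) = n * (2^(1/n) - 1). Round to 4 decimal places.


Compute 2^(1/92) = 1.0075626620
Subtract 1: 1.0075626620 - 1 = 0.0075626620
Multiply by n: 92 * 0.0075626620 = 0.6957649040
Round to 4 dp: 0.6958

0.6958


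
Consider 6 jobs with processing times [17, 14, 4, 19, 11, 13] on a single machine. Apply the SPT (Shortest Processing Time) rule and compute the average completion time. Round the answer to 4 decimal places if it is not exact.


Sort jobs by processing time (SPT order): [4, 11, 13, 14, 17, 19]
Compute completion times sequentially:
  Job 1: processing = 4, completes at 4
  Job 2: processing = 11, completes at 15
  Job 3: processing = 13, completes at 28
  Job 4: processing = 14, completes at 42
  Job 5: processing = 17, completes at 59
  Job 6: processing = 19, completes at 78
Sum of completion times = 226
Average completion time = 226/6 = 37.6667

37.6667


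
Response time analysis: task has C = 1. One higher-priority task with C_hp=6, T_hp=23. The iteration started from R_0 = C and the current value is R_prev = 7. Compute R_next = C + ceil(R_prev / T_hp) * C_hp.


R_next = C + ceil(R_prev / T_hp) * C_hp
ceil(7 / 23) = ceil(0.3043) = 1
Interference = 1 * 6 = 6
R_next = 1 + 6 = 7
R_next = R_prev, so the iteration has converged (response time = 7).

7


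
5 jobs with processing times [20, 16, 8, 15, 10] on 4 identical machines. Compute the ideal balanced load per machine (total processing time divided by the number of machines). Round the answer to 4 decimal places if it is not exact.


Total processing time = 20 + 16 + 8 + 15 + 10 = 69
Number of machines = 4
Ideal balanced load = 69 / 4 = 17.25

17.25


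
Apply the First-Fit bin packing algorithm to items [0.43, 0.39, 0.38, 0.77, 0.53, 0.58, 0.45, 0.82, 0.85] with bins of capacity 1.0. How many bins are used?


Place items sequentially using First-Fit:
  Item 0.43 -> new Bin 1
  Item 0.39 -> Bin 1 (now 0.82)
  Item 0.38 -> new Bin 2
  Item 0.77 -> new Bin 3
  Item 0.53 -> Bin 2 (now 0.91)
  Item 0.58 -> new Bin 4
  Item 0.45 -> new Bin 5
  Item 0.82 -> new Bin 6
  Item 0.85 -> new Bin 7
Total bins used = 7

7


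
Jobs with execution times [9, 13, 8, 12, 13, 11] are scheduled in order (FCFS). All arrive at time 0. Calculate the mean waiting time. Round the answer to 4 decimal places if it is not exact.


FCFS order (as given): [9, 13, 8, 12, 13, 11]
Waiting times:
  Job 1: wait = 0
  Job 2: wait = 9
  Job 3: wait = 22
  Job 4: wait = 30
  Job 5: wait = 42
  Job 6: wait = 55
Sum of waiting times = 158
Average waiting time = 158/6 = 26.3333

26.3333


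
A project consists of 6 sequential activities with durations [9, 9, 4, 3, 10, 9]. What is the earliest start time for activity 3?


Activity 3 starts after activities 1 through 2 complete.
Predecessor durations: [9, 9]
ES = 9 + 9 = 18

18


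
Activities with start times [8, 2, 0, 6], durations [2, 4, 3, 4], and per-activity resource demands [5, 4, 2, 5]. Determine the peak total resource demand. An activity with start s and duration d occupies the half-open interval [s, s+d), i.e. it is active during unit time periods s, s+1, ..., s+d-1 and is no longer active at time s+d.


Each activity i is active on [start_i, start_i + duration_i).
Compute total resource usage per time slot:
  t=0: active resources = [2], total = 2
  t=1: active resources = [2], total = 2
  t=2: active resources = [4, 2], total = 6
  t=3: active resources = [4], total = 4
  t=4: active resources = [4], total = 4
  t=5: active resources = [4], total = 4
  t=6: active resources = [5], total = 5
  t=7: active resources = [5], total = 5
  t=8: active resources = [5, 5], total = 10
  t=9: active resources = [5, 5], total = 10
Peak resource demand = 10

10


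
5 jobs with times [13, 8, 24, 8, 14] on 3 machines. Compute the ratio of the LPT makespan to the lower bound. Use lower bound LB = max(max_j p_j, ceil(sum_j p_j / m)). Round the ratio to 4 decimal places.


LPT order: [24, 14, 13, 8, 8]
Machine loads after assignment: [24, 22, 21]
LPT makespan = 24
Lower bound = max(max_job, ceil(total/3)) = max(24, 23) = 24
Ratio = 24 / 24 = 1.0

1.0


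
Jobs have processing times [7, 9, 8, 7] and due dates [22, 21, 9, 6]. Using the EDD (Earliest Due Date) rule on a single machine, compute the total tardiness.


Sort by due date (EDD order): [(7, 6), (8, 9), (9, 21), (7, 22)]
Compute completion times and tardiness:
  Job 1: p=7, d=6, C=7, tardiness=max(0,7-6)=1
  Job 2: p=8, d=9, C=15, tardiness=max(0,15-9)=6
  Job 3: p=9, d=21, C=24, tardiness=max(0,24-21)=3
  Job 4: p=7, d=22, C=31, tardiness=max(0,31-22)=9
Total tardiness = 19

19


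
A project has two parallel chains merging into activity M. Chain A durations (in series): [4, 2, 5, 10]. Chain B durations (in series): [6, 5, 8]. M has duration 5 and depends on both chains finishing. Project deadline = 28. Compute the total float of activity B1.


Forward pass: ES(B1) = sum of predecessors on chain B = 0
EF = ES + duration = 0 + 6 = 6
Backward pass: LF(M) = deadline = 28; LS(M) = 28 - 5 = 23
LF(B1) = LS(M) - sum(successors on chain B) = 23 - 13 = 10
LS = LF - duration = 10 - 6 = 4
Total float = LS - ES = 4 - 0 = 4

4


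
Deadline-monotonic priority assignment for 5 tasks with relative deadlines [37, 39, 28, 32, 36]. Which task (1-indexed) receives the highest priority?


Sort tasks by relative deadline (ascending):
  Task 3: deadline = 28
  Task 4: deadline = 32
  Task 5: deadline = 36
  Task 1: deadline = 37
  Task 2: deadline = 39
Priority order (highest first): [3, 4, 5, 1, 2]
Highest priority task = 3

3


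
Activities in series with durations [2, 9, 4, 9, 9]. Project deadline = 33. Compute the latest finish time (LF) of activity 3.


LF(activity 3) = deadline - sum of successor durations
Successors: activities 4 through 5 with durations [9, 9]
Sum of successor durations = 18
LF = 33 - 18 = 15

15


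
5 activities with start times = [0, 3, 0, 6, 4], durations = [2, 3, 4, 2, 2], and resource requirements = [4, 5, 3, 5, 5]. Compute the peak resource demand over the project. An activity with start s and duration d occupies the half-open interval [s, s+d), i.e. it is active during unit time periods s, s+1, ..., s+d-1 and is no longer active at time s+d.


Each activity i is active on [start_i, start_i + duration_i).
Compute total resource usage per time slot:
  t=0: active resources = [4, 3], total = 7
  t=1: active resources = [4, 3], total = 7
  t=2: active resources = [3], total = 3
  t=3: active resources = [5, 3], total = 8
  t=4: active resources = [5, 5], total = 10
  t=5: active resources = [5, 5], total = 10
  t=6: active resources = [5], total = 5
  t=7: active resources = [5], total = 5
Peak resource demand = 10

10


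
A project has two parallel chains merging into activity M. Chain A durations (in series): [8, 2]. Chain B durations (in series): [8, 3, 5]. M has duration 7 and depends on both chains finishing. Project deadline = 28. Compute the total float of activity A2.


Forward pass: ES(A2) = sum of predecessors on chain A = 8
EF = ES + duration = 8 + 2 = 10
Backward pass: LF(M) = deadline = 28; LS(M) = 28 - 7 = 21
LF(A2) = LS(M) - sum(successors on chain A) = 21 - 0 = 21
LS = LF - duration = 21 - 2 = 19
Total float = LS - ES = 19 - 8 = 11

11


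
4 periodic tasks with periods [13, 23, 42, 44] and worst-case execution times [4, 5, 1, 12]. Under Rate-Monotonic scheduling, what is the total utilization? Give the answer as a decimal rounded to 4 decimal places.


Compute individual utilizations (exact fractions):
  Task 1: C/T = 4/13 (approx. 0.3077)
  Task 2: C/T = 5/23 (approx. 0.2174)
  Task 3: C/T = 1/42 (approx. 0.0238)
  Task 4: C/T = 12/44 = 3/11 (approx. 0.2727)
Total utilization U = 4/13 + 5/23 + 1/42 + 3/11 = 113497/138138
Rounded to 4 decimal places: U = 0.8216
RM (Liu & Layland) bound for 4 tasks = 0.756828; compare with U = 113497/138138 (approx. 0.821620)
bound < U <= 1, so the RM sufficient condition is not met (inconclusive; an exact test such as response-time analysis is needed).

0.8216


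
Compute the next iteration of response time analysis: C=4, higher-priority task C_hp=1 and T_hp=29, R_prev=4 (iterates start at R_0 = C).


R_next = C + ceil(R_prev / T_hp) * C_hp
ceil(4 / 29) = ceil(0.1379) = 1
Interference = 1 * 1 = 1
R_next = 4 + 1 = 5

5


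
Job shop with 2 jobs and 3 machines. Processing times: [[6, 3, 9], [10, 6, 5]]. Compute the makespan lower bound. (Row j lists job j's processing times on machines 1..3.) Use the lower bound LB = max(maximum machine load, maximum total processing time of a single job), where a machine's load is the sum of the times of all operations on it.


Machine loads:
  Machine 1: 6 + 10 = 16
  Machine 2: 3 + 6 = 9
  Machine 3: 9 + 5 = 14
Max machine load = 16
Job totals:
  Job 1: 18
  Job 2: 21
Max job total = 21
Lower bound = max(16, 21) = 21

21


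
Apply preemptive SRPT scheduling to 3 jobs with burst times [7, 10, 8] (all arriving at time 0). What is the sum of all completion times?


Since all jobs arrive at t=0, SRPT equals SPT ordering.
SPT order: [7, 8, 10]
Completion times:
  Job 1: p=7, C=7
  Job 2: p=8, C=15
  Job 3: p=10, C=25
Total completion time = 7 + 15 + 25 = 47

47


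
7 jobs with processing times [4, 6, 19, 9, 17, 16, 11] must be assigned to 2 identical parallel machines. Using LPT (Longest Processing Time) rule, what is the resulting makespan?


Sort jobs in decreasing order (LPT): [19, 17, 16, 11, 9, 6, 4]
Assign each job to the least loaded machine:
  Machine 1: jobs [19, 11, 9, 4], load = 43
  Machine 2: jobs [17, 16, 6], load = 39
Makespan = max load = 43

43


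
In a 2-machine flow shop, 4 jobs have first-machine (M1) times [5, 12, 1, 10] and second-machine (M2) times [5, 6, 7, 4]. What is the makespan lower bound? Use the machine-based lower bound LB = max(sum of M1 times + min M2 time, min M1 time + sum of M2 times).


LB1 = sum(M1 times) + min(M2 times) = 28 + 4 = 32
LB2 = min(M1 times) + sum(M2 times) = 1 + 22 = 23
Lower bound = max(LB1, LB2) = max(32, 23) = 32

32


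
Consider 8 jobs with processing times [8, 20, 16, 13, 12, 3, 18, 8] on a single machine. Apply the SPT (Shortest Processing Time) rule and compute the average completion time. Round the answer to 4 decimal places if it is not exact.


Sort jobs by processing time (SPT order): [3, 8, 8, 12, 13, 16, 18, 20]
Compute completion times sequentially:
  Job 1: processing = 3, completes at 3
  Job 2: processing = 8, completes at 11
  Job 3: processing = 8, completes at 19
  Job 4: processing = 12, completes at 31
  Job 5: processing = 13, completes at 44
  Job 6: processing = 16, completes at 60
  Job 7: processing = 18, completes at 78
  Job 8: processing = 20, completes at 98
Sum of completion times = 344
Average completion time = 344/8 = 43.0

43.0


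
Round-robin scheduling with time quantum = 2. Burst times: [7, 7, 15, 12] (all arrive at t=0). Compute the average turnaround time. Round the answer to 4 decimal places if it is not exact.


Time quantum = 2
Execution trace:
  J1 runs 2 units, time = 2
  J2 runs 2 units, time = 4
  J3 runs 2 units, time = 6
  J4 runs 2 units, time = 8
  J1 runs 2 units, time = 10
  J2 runs 2 units, time = 12
  J3 runs 2 units, time = 14
  J4 runs 2 units, time = 16
  J1 runs 2 units, time = 18
  J2 runs 2 units, time = 20
  J3 runs 2 units, time = 22
  J4 runs 2 units, time = 24
  J1 runs 1 units, time = 25
  J2 runs 1 units, time = 26
  J3 runs 2 units, time = 28
  J4 runs 2 units, time = 30
  J3 runs 2 units, time = 32
  J4 runs 2 units, time = 34
  J3 runs 2 units, time = 36
  J4 runs 2 units, time = 38
  J3 runs 2 units, time = 40
  J3 runs 1 units, time = 41
Finish times: [25, 26, 41, 38]
Average turnaround = 130/4 = 32.5

32.5


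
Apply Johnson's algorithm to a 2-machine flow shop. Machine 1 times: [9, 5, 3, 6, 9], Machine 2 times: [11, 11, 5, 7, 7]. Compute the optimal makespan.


Apply Johnson's rule:
  Group 1 (a <= b): [(3, 3, 5), (2, 5, 11), (4, 6, 7), (1, 9, 11)]
  Group 2 (a > b): [(5, 9, 7)]
Optimal job order: [3, 2, 4, 1, 5]
Schedule:
  Job 3: M1 done at 3, M2 done at 8
  Job 2: M1 done at 8, M2 done at 19
  Job 4: M1 done at 14, M2 done at 26
  Job 1: M1 done at 23, M2 done at 37
  Job 5: M1 done at 32, M2 done at 44
Makespan = 44

44


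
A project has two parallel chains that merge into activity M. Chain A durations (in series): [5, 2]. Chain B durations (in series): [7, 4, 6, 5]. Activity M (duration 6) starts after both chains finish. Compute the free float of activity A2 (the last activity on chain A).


ES(A2) = sum of predecessors on chain A = 5
EF(A2) = ES + duration = 5 + 2 = 7
Successor of A2 is M. ES(M) = max(sum(A), sum(B)) = max(7, 22) = 22
Free float = ES(successor) - EF(current) = 22 - 7 = 15

15


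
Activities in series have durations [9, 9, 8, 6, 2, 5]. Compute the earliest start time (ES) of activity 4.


Activity 4 starts after activities 1 through 3 complete.
Predecessor durations: [9, 9, 8]
ES = 9 + 9 + 8 = 26

26


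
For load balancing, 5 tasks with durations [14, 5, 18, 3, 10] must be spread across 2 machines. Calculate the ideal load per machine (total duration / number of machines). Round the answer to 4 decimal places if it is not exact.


Total processing time = 14 + 5 + 18 + 3 + 10 = 50
Number of machines = 2
Ideal balanced load = 50 / 2 = 25.0

25.0


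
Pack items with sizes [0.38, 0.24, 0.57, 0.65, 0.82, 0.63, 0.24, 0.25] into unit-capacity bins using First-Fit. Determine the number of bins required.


Place items sequentially using First-Fit:
  Item 0.38 -> new Bin 1
  Item 0.24 -> Bin 1 (now 0.62)
  Item 0.57 -> new Bin 2
  Item 0.65 -> new Bin 3
  Item 0.82 -> new Bin 4
  Item 0.63 -> new Bin 5
  Item 0.24 -> Bin 1 (now 0.86)
  Item 0.25 -> Bin 2 (now 0.82)
Total bins used = 5

5


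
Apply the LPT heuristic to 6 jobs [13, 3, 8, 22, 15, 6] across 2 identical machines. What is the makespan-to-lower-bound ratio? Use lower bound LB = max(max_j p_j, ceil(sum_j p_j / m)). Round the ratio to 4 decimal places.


LPT order: [22, 15, 13, 8, 6, 3]
Machine loads after assignment: [33, 34]
LPT makespan = 34
Lower bound = max(max_job, ceil(total/2)) = max(22, 34) = 34
Ratio = 34 / 34 = 1.0

1.0


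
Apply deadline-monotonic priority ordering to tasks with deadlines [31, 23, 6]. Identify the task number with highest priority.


Sort tasks by relative deadline (ascending):
  Task 3: deadline = 6
  Task 2: deadline = 23
  Task 1: deadline = 31
Priority order (highest first): [3, 2, 1]
Highest priority task = 3

3


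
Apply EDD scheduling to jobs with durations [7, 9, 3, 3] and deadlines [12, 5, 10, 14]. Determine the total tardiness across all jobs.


Sort by due date (EDD order): [(9, 5), (3, 10), (7, 12), (3, 14)]
Compute completion times and tardiness:
  Job 1: p=9, d=5, C=9, tardiness=max(0,9-5)=4
  Job 2: p=3, d=10, C=12, tardiness=max(0,12-10)=2
  Job 3: p=7, d=12, C=19, tardiness=max(0,19-12)=7
  Job 4: p=3, d=14, C=22, tardiness=max(0,22-14)=8
Total tardiness = 21

21


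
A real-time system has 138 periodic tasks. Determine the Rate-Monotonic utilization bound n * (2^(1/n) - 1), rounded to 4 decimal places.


Compute 2^(1/138) = 1.0050354411
Subtract 1: 1.0050354411 - 1 = 0.0050354411
Multiply by n: 138 * 0.0050354411 = 0.6948908718
Round to 4 dp: 0.6949

0.6949


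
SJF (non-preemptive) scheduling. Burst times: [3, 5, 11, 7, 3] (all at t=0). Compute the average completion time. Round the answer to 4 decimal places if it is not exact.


SJF order (ascending): [3, 3, 5, 7, 11]
Completion times:
  Job 1: burst=3, C=3
  Job 2: burst=3, C=6
  Job 3: burst=5, C=11
  Job 4: burst=7, C=18
  Job 5: burst=11, C=29
Average completion = 67/5 = 13.4

13.4


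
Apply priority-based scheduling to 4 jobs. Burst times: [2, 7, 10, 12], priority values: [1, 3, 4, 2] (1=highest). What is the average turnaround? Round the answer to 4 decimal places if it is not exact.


Sort by priority (ascending = highest first):
Order: [(1, 2), (2, 12), (3, 7), (4, 10)]
Completion times:
  Priority 1, burst=2, C=2
  Priority 2, burst=12, C=14
  Priority 3, burst=7, C=21
  Priority 4, burst=10, C=31
Average turnaround = 68/4 = 17.0

17.0


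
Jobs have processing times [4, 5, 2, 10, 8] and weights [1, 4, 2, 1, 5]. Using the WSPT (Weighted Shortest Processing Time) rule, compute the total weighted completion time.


Compute p/w ratios and sort ascending (WSPT): [(2, 2), (5, 4), (8, 5), (4, 1), (10, 1)]
Compute weighted completion times:
  Job (p=2,w=2): C=2, w*C=2*2=4
  Job (p=5,w=4): C=7, w*C=4*7=28
  Job (p=8,w=5): C=15, w*C=5*15=75
  Job (p=4,w=1): C=19, w*C=1*19=19
  Job (p=10,w=1): C=29, w*C=1*29=29
Total weighted completion time = 155

155


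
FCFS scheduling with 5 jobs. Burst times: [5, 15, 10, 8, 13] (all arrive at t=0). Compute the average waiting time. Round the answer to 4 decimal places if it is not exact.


FCFS order (as given): [5, 15, 10, 8, 13]
Waiting times:
  Job 1: wait = 0
  Job 2: wait = 5
  Job 3: wait = 20
  Job 4: wait = 30
  Job 5: wait = 38
Sum of waiting times = 93
Average waiting time = 93/5 = 18.6

18.6


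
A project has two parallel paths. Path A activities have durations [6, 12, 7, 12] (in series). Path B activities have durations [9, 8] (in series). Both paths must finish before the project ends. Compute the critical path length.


Path A total = 6 + 12 + 7 + 12 = 37
Path B total = 9 + 8 = 17
Critical path = longest path = max(37, 17) = 37

37


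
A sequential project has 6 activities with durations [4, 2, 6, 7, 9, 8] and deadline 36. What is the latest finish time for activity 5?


LF(activity 5) = deadline - sum of successor durations
Successors: activities 6 through 6 with durations [8]
Sum of successor durations = 8
LF = 36 - 8 = 28

28


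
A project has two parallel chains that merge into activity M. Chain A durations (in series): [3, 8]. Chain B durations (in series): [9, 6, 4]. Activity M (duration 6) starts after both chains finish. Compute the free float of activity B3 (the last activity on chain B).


ES(B3) = sum of predecessors on chain B = 15
EF(B3) = ES + duration = 15 + 4 = 19
Successor of B3 is M. ES(M) = max(sum(A), sum(B)) = max(11, 19) = 19
Free float = ES(successor) - EF(current) = 19 - 19 = 0

0


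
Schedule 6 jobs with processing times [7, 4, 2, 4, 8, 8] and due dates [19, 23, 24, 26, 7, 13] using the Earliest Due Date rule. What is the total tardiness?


Sort by due date (EDD order): [(8, 7), (8, 13), (7, 19), (4, 23), (2, 24), (4, 26)]
Compute completion times and tardiness:
  Job 1: p=8, d=7, C=8, tardiness=max(0,8-7)=1
  Job 2: p=8, d=13, C=16, tardiness=max(0,16-13)=3
  Job 3: p=7, d=19, C=23, tardiness=max(0,23-19)=4
  Job 4: p=4, d=23, C=27, tardiness=max(0,27-23)=4
  Job 5: p=2, d=24, C=29, tardiness=max(0,29-24)=5
  Job 6: p=4, d=26, C=33, tardiness=max(0,33-26)=7
Total tardiness = 24

24


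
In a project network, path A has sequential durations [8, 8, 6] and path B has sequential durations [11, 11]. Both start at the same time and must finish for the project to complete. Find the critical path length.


Path A total = 8 + 8 + 6 = 22
Path B total = 11 + 11 = 22
Critical path = longest path = max(22, 22) = 22

22


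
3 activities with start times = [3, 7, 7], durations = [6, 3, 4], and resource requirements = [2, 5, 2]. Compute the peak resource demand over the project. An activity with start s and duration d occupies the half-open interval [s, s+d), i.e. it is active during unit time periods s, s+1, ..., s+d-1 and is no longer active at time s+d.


Each activity i is active on [start_i, start_i + duration_i).
Compute total resource usage per time slot:
  t=0: active resources = [], total = 0
  t=1: active resources = [], total = 0
  t=2: active resources = [], total = 0
  t=3: active resources = [2], total = 2
  t=4: active resources = [2], total = 2
  t=5: active resources = [2], total = 2
  t=6: active resources = [2], total = 2
  t=7: active resources = [2, 5, 2], total = 9
  t=8: active resources = [2, 5, 2], total = 9
  t=9: active resources = [5, 2], total = 7
  t=10: active resources = [2], total = 2
Peak resource demand = 9

9


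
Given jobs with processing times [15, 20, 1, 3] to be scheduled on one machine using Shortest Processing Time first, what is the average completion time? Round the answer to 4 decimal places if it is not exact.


Sort jobs by processing time (SPT order): [1, 3, 15, 20]
Compute completion times sequentially:
  Job 1: processing = 1, completes at 1
  Job 2: processing = 3, completes at 4
  Job 3: processing = 15, completes at 19
  Job 4: processing = 20, completes at 39
Sum of completion times = 63
Average completion time = 63/4 = 15.75

15.75


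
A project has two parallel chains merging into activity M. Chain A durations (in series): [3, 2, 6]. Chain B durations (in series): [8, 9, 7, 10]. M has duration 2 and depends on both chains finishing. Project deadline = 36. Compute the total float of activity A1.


Forward pass: ES(A1) = sum of predecessors on chain A = 0
EF = ES + duration = 0 + 3 = 3
Backward pass: LF(M) = deadline = 36; LS(M) = 36 - 2 = 34
LF(A1) = LS(M) - sum(successors on chain A) = 34 - 8 = 26
LS = LF - duration = 26 - 3 = 23
Total float = LS - ES = 23 - 0 = 23

23


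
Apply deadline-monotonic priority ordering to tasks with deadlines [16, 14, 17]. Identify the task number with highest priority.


Sort tasks by relative deadline (ascending):
  Task 2: deadline = 14
  Task 1: deadline = 16
  Task 3: deadline = 17
Priority order (highest first): [2, 1, 3]
Highest priority task = 2

2


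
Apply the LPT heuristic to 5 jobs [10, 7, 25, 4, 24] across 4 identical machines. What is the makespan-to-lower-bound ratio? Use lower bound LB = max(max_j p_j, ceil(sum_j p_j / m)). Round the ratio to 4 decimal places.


LPT order: [25, 24, 10, 7, 4]
Machine loads after assignment: [25, 24, 10, 11]
LPT makespan = 25
Lower bound = max(max_job, ceil(total/4)) = max(25, 18) = 25
Ratio = 25 / 25 = 1.0

1.0


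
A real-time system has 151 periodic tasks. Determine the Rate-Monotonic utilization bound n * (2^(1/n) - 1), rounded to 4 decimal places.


Compute 2^(1/151) = 1.0046009306
Subtract 1: 1.0046009306 - 1 = 0.0046009306
Multiply by n: 151 * 0.0046009306 = 0.6947405206
Round to 4 dp: 0.6947

0.6947


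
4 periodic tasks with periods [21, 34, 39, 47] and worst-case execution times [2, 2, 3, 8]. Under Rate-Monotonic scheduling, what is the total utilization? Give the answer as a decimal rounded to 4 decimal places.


Compute individual utilizations (exact fractions):
  Task 1: C/T = 2/21 (approx. 0.0952)
  Task 2: C/T = 2/34 = 1/17 (approx. 0.0588)
  Task 3: C/T = 3/39 = 1/13 (approx. 0.0769)
  Task 4: C/T = 8/47 (approx. 0.1702)
Total utilization U = 2/21 + 1/17 + 1/13 + 8/47 = 87512/218127
Rounded to 4 decimal places: U = 0.4012
RM (Liu & Layland) bound for 4 tasks = 0.756828; compare with U = 87512/218127 (approx. 0.401197)
U <= bound, so schedulable by RM sufficient condition.

0.4012


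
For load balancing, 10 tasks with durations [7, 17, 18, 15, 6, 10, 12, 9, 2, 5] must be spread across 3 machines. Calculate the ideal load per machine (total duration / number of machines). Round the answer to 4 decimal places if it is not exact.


Total processing time = 7 + 17 + 18 + 15 + 6 + 10 + 12 + 9 + 2 + 5 = 101
Number of machines = 3
Ideal balanced load = 101 / 3 = 33.6667

33.6667


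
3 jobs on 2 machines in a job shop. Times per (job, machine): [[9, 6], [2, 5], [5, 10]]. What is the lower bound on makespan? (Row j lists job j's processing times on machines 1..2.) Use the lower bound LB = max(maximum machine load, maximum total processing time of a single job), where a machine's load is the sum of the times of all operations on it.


Machine loads:
  Machine 1: 9 + 2 + 5 = 16
  Machine 2: 6 + 5 + 10 = 21
Max machine load = 21
Job totals:
  Job 1: 15
  Job 2: 7
  Job 3: 15
Max job total = 15
Lower bound = max(21, 15) = 21

21


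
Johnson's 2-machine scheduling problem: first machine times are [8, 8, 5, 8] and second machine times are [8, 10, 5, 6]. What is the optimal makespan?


Apply Johnson's rule:
  Group 1 (a <= b): [(3, 5, 5), (1, 8, 8), (2, 8, 10)]
  Group 2 (a > b): [(4, 8, 6)]
Optimal job order: [3, 1, 2, 4]
Schedule:
  Job 3: M1 done at 5, M2 done at 10
  Job 1: M1 done at 13, M2 done at 21
  Job 2: M1 done at 21, M2 done at 31
  Job 4: M1 done at 29, M2 done at 37
Makespan = 37

37


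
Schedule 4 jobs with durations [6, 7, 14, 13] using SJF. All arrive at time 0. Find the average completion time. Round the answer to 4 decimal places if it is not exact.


SJF order (ascending): [6, 7, 13, 14]
Completion times:
  Job 1: burst=6, C=6
  Job 2: burst=7, C=13
  Job 3: burst=13, C=26
  Job 4: burst=14, C=40
Average completion = 85/4 = 21.25

21.25


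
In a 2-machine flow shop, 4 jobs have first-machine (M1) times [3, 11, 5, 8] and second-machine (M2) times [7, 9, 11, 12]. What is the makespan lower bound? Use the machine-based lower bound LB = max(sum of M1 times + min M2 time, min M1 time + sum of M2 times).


LB1 = sum(M1 times) + min(M2 times) = 27 + 7 = 34
LB2 = min(M1 times) + sum(M2 times) = 3 + 39 = 42
Lower bound = max(LB1, LB2) = max(34, 42) = 42

42


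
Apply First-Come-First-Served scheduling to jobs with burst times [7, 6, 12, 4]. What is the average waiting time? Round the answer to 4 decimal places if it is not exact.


FCFS order (as given): [7, 6, 12, 4]
Waiting times:
  Job 1: wait = 0
  Job 2: wait = 7
  Job 3: wait = 13
  Job 4: wait = 25
Sum of waiting times = 45
Average waiting time = 45/4 = 11.25

11.25


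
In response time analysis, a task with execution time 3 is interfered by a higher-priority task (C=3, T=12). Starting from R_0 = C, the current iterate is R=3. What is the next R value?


R_next = C + ceil(R_prev / T_hp) * C_hp
ceil(3 / 12) = ceil(0.25) = 1
Interference = 1 * 3 = 3
R_next = 3 + 3 = 6

6


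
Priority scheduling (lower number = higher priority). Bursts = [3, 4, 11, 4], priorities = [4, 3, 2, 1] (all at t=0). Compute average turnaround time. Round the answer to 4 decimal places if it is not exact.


Sort by priority (ascending = highest first):
Order: [(1, 4), (2, 11), (3, 4), (4, 3)]
Completion times:
  Priority 1, burst=4, C=4
  Priority 2, burst=11, C=15
  Priority 3, burst=4, C=19
  Priority 4, burst=3, C=22
Average turnaround = 60/4 = 15.0

15.0


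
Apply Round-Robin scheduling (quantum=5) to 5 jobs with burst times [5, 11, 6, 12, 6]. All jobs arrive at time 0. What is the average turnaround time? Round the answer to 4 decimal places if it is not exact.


Time quantum = 5
Execution trace:
  J1 runs 5 units, time = 5
  J2 runs 5 units, time = 10
  J3 runs 5 units, time = 15
  J4 runs 5 units, time = 20
  J5 runs 5 units, time = 25
  J2 runs 5 units, time = 30
  J3 runs 1 units, time = 31
  J4 runs 5 units, time = 36
  J5 runs 1 units, time = 37
  J2 runs 1 units, time = 38
  J4 runs 2 units, time = 40
Finish times: [5, 38, 31, 40, 37]
Average turnaround = 151/5 = 30.2

30.2


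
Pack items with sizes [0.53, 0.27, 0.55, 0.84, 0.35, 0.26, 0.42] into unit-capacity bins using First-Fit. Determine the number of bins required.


Place items sequentially using First-Fit:
  Item 0.53 -> new Bin 1
  Item 0.27 -> Bin 1 (now 0.8)
  Item 0.55 -> new Bin 2
  Item 0.84 -> new Bin 3
  Item 0.35 -> Bin 2 (now 0.9)
  Item 0.26 -> new Bin 4
  Item 0.42 -> Bin 4 (now 0.68)
Total bins used = 4

4


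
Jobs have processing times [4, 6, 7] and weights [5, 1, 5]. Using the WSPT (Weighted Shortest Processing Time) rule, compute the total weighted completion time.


Compute p/w ratios and sort ascending (WSPT): [(4, 5), (7, 5), (6, 1)]
Compute weighted completion times:
  Job (p=4,w=5): C=4, w*C=5*4=20
  Job (p=7,w=5): C=11, w*C=5*11=55
  Job (p=6,w=1): C=17, w*C=1*17=17
Total weighted completion time = 92

92


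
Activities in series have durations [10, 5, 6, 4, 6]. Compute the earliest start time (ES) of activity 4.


Activity 4 starts after activities 1 through 3 complete.
Predecessor durations: [10, 5, 6]
ES = 10 + 5 + 6 = 21

21


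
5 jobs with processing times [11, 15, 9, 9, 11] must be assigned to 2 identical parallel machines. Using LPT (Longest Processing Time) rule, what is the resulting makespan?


Sort jobs in decreasing order (LPT): [15, 11, 11, 9, 9]
Assign each job to the least loaded machine:
  Machine 1: jobs [15, 9], load = 24
  Machine 2: jobs [11, 11, 9], load = 31
Makespan = max load = 31

31


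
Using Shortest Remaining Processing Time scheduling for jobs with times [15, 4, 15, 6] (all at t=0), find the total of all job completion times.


Since all jobs arrive at t=0, SRPT equals SPT ordering.
SPT order: [4, 6, 15, 15]
Completion times:
  Job 1: p=4, C=4
  Job 2: p=6, C=10
  Job 3: p=15, C=25
  Job 4: p=15, C=40
Total completion time = 4 + 10 + 25 + 40 = 79

79


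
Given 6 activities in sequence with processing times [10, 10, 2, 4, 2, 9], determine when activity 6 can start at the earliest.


Activity 6 starts after activities 1 through 5 complete.
Predecessor durations: [10, 10, 2, 4, 2]
ES = 10 + 10 + 2 + 4 + 2 = 28

28


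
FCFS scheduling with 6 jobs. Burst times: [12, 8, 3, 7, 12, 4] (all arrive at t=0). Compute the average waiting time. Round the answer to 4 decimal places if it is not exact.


FCFS order (as given): [12, 8, 3, 7, 12, 4]
Waiting times:
  Job 1: wait = 0
  Job 2: wait = 12
  Job 3: wait = 20
  Job 4: wait = 23
  Job 5: wait = 30
  Job 6: wait = 42
Sum of waiting times = 127
Average waiting time = 127/6 = 21.1667

21.1667


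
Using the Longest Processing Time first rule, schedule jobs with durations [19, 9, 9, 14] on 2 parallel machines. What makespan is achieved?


Sort jobs in decreasing order (LPT): [19, 14, 9, 9]
Assign each job to the least loaded machine:
  Machine 1: jobs [19, 9], load = 28
  Machine 2: jobs [14, 9], load = 23
Makespan = max load = 28

28


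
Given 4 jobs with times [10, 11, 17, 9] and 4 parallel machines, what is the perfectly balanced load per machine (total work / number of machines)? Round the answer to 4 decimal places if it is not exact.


Total processing time = 10 + 11 + 17 + 9 = 47
Number of machines = 4
Ideal balanced load = 47 / 4 = 11.75

11.75


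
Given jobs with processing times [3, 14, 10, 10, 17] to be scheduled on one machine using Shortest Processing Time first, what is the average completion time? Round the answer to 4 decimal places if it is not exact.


Sort jobs by processing time (SPT order): [3, 10, 10, 14, 17]
Compute completion times sequentially:
  Job 1: processing = 3, completes at 3
  Job 2: processing = 10, completes at 13
  Job 3: processing = 10, completes at 23
  Job 4: processing = 14, completes at 37
  Job 5: processing = 17, completes at 54
Sum of completion times = 130
Average completion time = 130/5 = 26.0

26.0


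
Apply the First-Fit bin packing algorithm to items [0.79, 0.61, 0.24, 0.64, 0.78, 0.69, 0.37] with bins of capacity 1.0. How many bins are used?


Place items sequentially using First-Fit:
  Item 0.79 -> new Bin 1
  Item 0.61 -> new Bin 2
  Item 0.24 -> Bin 2 (now 0.85)
  Item 0.64 -> new Bin 3
  Item 0.78 -> new Bin 4
  Item 0.69 -> new Bin 5
  Item 0.37 -> new Bin 6
Total bins used = 6

6


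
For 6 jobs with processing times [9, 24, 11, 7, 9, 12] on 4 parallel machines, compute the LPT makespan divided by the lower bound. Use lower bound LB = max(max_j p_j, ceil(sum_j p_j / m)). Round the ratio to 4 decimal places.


LPT order: [24, 12, 11, 9, 9, 7]
Machine loads after assignment: [24, 12, 18, 18]
LPT makespan = 24
Lower bound = max(max_job, ceil(total/4)) = max(24, 18) = 24
Ratio = 24 / 24 = 1.0

1.0


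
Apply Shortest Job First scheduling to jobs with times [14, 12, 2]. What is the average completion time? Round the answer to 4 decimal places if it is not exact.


SJF order (ascending): [2, 12, 14]
Completion times:
  Job 1: burst=2, C=2
  Job 2: burst=12, C=14
  Job 3: burst=14, C=28
Average completion = 44/3 = 14.6667

14.6667


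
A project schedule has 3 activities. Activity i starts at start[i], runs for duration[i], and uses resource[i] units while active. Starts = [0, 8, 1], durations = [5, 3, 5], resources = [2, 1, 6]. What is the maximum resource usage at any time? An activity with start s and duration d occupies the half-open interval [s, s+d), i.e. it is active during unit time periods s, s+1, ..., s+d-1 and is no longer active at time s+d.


Each activity i is active on [start_i, start_i + duration_i).
Compute total resource usage per time slot:
  t=0: active resources = [2], total = 2
  t=1: active resources = [2, 6], total = 8
  t=2: active resources = [2, 6], total = 8
  t=3: active resources = [2, 6], total = 8
  t=4: active resources = [2, 6], total = 8
  t=5: active resources = [6], total = 6
  t=6: active resources = [], total = 0
  t=7: active resources = [], total = 0
  t=8: active resources = [1], total = 1
  t=9: active resources = [1], total = 1
  t=10: active resources = [1], total = 1
Peak resource demand = 8

8
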